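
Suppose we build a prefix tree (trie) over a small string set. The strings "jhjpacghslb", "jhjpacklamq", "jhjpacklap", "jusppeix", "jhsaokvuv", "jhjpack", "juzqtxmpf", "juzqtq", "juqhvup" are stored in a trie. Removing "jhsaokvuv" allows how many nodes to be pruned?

Walk "jhsaokvuv" from the leaf back toward the root, removing each node that no remaining word uses.
The suffix "saokvuv" (7 nodes) is used only by "jhsaokvuv"; the node for "jh" still has the child "j", so pruning stops there.
Nodes removed: 7

7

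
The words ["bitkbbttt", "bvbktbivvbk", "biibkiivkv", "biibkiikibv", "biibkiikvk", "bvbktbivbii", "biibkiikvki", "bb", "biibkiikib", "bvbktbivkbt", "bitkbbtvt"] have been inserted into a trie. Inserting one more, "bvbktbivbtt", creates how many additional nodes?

2

"bvbktbivb" is already a path in the trie; the remaining "tt" must be added.
So 11 − 9 = 2 new nodes.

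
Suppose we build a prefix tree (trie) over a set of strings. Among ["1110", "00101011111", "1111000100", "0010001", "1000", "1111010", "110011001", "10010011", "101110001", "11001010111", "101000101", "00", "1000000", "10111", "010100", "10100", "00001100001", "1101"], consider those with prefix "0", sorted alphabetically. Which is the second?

00001100001

DFS of the "0" subtree visits, in order: "00", "00001100001", "0010001", "00101011111", "010100"
The 2nd is 00001100001.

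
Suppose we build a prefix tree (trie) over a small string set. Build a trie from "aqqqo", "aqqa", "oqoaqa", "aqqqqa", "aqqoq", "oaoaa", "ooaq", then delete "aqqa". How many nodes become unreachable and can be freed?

1

Walk "aqqa" from the leaf back toward the root, removing each node that no remaining word uses.
The suffix "a" (1 node) is used only by "aqqa"; the node for "aqq" still has the child "q", so pruning stops there.
Nodes removed: 1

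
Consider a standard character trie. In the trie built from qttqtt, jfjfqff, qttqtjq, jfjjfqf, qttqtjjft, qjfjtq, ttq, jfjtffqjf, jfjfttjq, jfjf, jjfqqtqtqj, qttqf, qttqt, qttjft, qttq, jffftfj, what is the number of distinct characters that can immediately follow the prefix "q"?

2

The children of the "q" node are the distinct next characters among strings starting with "q".
Characters that immediately follow "q" among the stored strings: {j, t}.
That node has 2 child edges.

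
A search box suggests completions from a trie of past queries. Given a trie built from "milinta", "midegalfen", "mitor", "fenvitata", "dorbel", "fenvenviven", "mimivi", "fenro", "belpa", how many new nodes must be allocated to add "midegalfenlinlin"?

"midegalfen" is already a path in the trie; the remaining "linlin" must be added.
Each of the 6 remaining characters creates one node.

6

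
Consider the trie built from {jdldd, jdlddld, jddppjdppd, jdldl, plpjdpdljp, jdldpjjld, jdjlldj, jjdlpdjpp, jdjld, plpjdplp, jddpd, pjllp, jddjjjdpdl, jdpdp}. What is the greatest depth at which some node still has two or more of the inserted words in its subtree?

The deepest shared node is where two words last agree before diverging.
"plpjdpdljp" and "plpjdplp" agree on "plpjdp" (6 characters) before diverging; nothing deeper is shared.
Longest shared-prefix length: 6

6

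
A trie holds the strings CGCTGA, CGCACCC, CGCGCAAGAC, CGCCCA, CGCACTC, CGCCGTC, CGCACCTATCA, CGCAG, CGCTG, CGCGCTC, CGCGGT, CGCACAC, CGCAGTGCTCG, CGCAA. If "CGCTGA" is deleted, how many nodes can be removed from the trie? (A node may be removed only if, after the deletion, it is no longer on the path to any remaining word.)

Walk "CGCTGA" from the leaf back toward the root, removing each node that no remaining word uses.
The suffix "A" (1 node) is used only by "CGCTGA"; "CGCTG" is itself a stored word, so pruning stops there.
Nodes removed: 1

1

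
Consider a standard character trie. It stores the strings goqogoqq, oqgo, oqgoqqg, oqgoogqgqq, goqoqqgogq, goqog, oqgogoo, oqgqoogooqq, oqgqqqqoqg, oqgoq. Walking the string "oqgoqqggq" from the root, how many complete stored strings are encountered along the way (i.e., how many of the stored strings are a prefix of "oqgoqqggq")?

Check each prefix of "oqgoqqggq" against the stored set — each match is an end-marker on the path.
Prefixes of the query that are stored words: "oqgo", "oqgoq", "oqgoqqg"
Count: 3

3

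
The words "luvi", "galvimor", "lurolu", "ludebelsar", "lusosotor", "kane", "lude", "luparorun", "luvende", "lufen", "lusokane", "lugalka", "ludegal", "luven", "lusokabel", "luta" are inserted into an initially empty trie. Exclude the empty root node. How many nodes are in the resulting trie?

For each word, the new-node count is its length minus the longest prefix already in the trie:
  "luvi" → 4 new (l, u, v, i)
  "galvimor" → 8 new (g, a, l, v, i, m, o, r)
  "lurolu" → prefix "lu" already present; 4 new (r, o, l, u)
  "ludebelsar" → prefix "lu" already present; 8 new (d, e, b, e, l, s, a, r)
  "lusosotor" → prefix "lu" already present; 7 new (s, o, s, o, t, o, r)
  "kane" → 4 new (k, a, n, e)
  "lude" → prefix "lude" already present; 0 new (none)
  "luparorun" → prefix "lu" already present; 7 new (p, a, r, o, r, u, n)
  "luvende" → prefix "luv" already present; 4 new (e, n, d, e)
  "lufen" → prefix "lu" already present; 3 new (f, e, n)
  "lusokane" → prefix "luso" already present; 4 new (k, a, n, e)
  "lugalka" → prefix "lu" already present; 5 new (g, a, l, k, a)
  "ludegal" → prefix "lude" already present; 3 new (g, a, l)
  "luven" → prefix "luven" already present; 0 new (none)
  "lusokabel" → prefix "lusoka" already present; 3 new (b, e, l)
  "luta" → prefix "lu" already present; 2 new (t, a)
Total nodes = 4 + 8 + 4 + 8 + 7 + 4 + 0 + 7 + 4 + 3 + 4 + 5 + 3 + 0 + 3 + 2 = 66

66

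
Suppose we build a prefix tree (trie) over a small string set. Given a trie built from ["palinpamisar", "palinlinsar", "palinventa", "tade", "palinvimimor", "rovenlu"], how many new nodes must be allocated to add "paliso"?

Walking "paliso" from the root, the first 4 characters ("pali") follow existing edges; "s" is the first miss.
Each of the 2 remaining characters creates one node.

2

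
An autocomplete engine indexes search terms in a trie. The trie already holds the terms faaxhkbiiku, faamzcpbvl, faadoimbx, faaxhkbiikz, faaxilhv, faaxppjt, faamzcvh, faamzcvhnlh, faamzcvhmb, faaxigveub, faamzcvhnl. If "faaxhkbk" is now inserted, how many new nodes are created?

Walking "faaxhkbk" from the root, the first 7 characters ("faaxhkb") follow existing edges; "k" is the first miss.
So 8 − 7 = 1 new nodes.

1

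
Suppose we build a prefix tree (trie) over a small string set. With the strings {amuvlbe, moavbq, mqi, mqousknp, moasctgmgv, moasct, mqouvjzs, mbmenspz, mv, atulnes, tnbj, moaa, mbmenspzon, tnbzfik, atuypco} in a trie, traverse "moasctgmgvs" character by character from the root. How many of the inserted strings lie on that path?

Check each prefix of "moasctgmgvs" against the stored set — each match is an end-marker on the path.
Prefixes of the query that are stored words: "moasct", "moasctgmgv"
Count: 2

2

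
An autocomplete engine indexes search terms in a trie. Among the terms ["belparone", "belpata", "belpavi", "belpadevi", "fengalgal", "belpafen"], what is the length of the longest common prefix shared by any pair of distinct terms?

Equivalently: take the maximum, over all pairs, of their longest common prefix length.
"belpadevi" and "belpafen" agree on "belpa" (5 characters) before diverging; nothing deeper is shared.
Longest shared-prefix length: 5

5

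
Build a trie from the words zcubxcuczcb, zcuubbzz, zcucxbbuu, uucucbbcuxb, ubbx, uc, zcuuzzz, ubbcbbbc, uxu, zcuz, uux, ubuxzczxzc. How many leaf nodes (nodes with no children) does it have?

12

A leaf is a node with no children — equivalently, the end of a word that is not a proper prefix of any other stored word.
Those words: "ubbcbbbc", "ubbx", "ubuxzczxzc", "uc", "uucucbbcuxb", "uux", "uxu", "zcubxcuczcb", "zcucxbbuu", "zcuubbzz", "zcuuzzz", "zcuz"
Leaf count: 12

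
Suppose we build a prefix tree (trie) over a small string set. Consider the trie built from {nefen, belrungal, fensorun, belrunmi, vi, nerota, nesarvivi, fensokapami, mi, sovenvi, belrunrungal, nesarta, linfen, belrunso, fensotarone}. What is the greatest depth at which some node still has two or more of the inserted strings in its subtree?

Equivalently: take the maximum, over all pairs, of their longest common prefix length.
"belrungal" and "belrunmi" agree on "belrun" (6 characters) before diverging; nothing deeper is shared.
Longest shared-prefix length: 6

6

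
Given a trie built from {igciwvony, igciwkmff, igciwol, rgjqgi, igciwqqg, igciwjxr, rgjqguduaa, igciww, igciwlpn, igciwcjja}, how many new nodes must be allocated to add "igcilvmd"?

4

"igci" is already a path in the trie; the remaining "lvmd" must be added.
New nodes needed: |"igcilvmd"| − 4 = 8 − 4 = 4.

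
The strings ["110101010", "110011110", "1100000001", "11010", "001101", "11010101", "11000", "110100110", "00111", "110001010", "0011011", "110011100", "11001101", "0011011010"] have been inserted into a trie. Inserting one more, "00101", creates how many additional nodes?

The longest prefix of "00101" already in the trie is "001" (length 3).
So 5 − 3 = 2 new nodes.

2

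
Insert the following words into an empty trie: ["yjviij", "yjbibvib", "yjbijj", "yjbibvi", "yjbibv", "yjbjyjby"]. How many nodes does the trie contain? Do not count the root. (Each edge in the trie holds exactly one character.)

Trace insertions, counting only characters that open a new branch:
  "yjviij" → 6 new (y, j, v, i, i, j)
  "yjbibvib" → prefix "yj" already present; 6 new (b, i, b, v, i, b)
  "yjbijj" → prefix "yjbi" already present; 2 new (j, j)
  "yjbibvi" → prefix "yjbibvi" already present; 0 new (none)
  "yjbibv" → prefix "yjbibv" already present; 0 new (none)
  "yjbjyjby" → prefix "yjb" already present; 5 new (j, y, j, b, y)
Total nodes = 6 + 6 + 2 + 0 + 0 + 5 = 19

19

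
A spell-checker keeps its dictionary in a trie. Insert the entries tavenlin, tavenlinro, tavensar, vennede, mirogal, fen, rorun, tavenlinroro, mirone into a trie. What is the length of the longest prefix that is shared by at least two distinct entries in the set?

10

Look for the deepest trie node that still has at least two words in its subtree.
e.g. "tavenlinro" and "tavenlinroro" share the prefix "tavenlinro" of length 10; no pair shares a longer one.
Longest shared-prefix length: 10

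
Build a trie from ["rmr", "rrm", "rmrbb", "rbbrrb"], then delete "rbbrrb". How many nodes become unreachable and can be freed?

5

A node on "rbbrrb"'s path can go only if nothing else ends at it or branches off below it.
The suffix "bbrrb" (5 nodes) is used only by "rbbrrb"; the node for "r" still has the child "m", so pruning stops there.
Nodes removed: 5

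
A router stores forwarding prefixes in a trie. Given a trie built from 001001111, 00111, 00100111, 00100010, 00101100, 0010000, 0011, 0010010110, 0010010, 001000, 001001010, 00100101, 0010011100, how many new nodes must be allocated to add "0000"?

2

Walking "0000" from the root, the first 2 characters ("00") follow existing edges; "0" is the first miss.
Each of the 2 remaining characters creates one node.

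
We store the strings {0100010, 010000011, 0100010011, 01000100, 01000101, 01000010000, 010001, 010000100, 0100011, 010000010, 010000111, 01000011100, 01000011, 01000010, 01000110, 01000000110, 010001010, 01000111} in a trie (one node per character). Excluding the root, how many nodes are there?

33

For each word, the new-node count is its length minus the longest prefix already in the trie:
  "0100010" → 7 new (0, 1, 0, 0, 0, 1, 0)
  "010000011" → prefix "01000" already present; 4 new (0, 0, 1, 1)
  "0100010011" → prefix "0100010" already present; 3 new (0, 1, 1)
  "01000100" → prefix "01000100" already present; 0 new (none)
  "01000101" → prefix "0100010" already present; 1 new (1)
  "01000010000" → prefix "010000" already present; 5 new (1, 0, 0, 0, 0)
  "010001" → prefix "010001" already present; 0 new (none)
  "010000100" → prefix "010000100" already present; 0 new (none)
  "0100011" → prefix "010001" already present; 1 new (1)
  "010000010" → prefix "01000001" already present; 1 new (0)
  "010000111" → prefix "0100001" already present; 2 new (1, 1)
  "01000011100" → prefix "010000111" already present; 2 new (0, 0)
  "01000011" → prefix "01000011" already present; 0 new (none)
  "01000010" → prefix "01000010" already present; 0 new (none)
  "01000110" → prefix "0100011" already present; 1 new (0)
  "01000000110" → prefix "0100000" already present; 4 new (0, 1, 1, 0)
  "010001010" → prefix "01000101" already present; 1 new (0)
  "01000111" → prefix "0100011" already present; 1 new (1)
Total nodes = 7 + 4 + 3 + 0 + 1 + 5 + 0 + 0 + 1 + 1 + 2 + 2 + 0 + 0 + 1 + 4 + 1 + 1 = 33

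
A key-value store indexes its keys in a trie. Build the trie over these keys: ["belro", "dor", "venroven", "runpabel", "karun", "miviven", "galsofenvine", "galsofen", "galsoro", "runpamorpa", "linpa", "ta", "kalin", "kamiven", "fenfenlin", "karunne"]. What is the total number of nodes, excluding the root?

81

Count nodes per top-level branch (shared prefixes stored once):
  'b'-branch (belro): 5 nodes
  'd'-branch (dor): 3 nodes
  'f'-branch (fenfenlin): 9 nodes
  'g'-branch (galsofen, galsofenvine, galsoro): 14 nodes
  'k'-branch (kalin, kamiven, karun, karunne): 15 nodes
  'l'-branch (linpa): 5 nodes
  'm'-branch (miviven): 7 nodes
  'r'-branch (runpabel, runpamorpa): 13 nodes
  't'-branch (ta): 2 nodes
  'v'-branch (venroven): 8 nodes
Sum: 81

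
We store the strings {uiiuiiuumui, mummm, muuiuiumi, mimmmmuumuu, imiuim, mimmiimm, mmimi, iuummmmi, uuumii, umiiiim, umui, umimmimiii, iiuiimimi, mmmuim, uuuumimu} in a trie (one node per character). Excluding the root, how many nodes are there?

Trace insertions, counting only characters that open a new branch:
  "uiiuiiuumui" → 11 new (u, i, i, u, i, i, u, u, m, u, i)
  "mummm" → 5 new (m, u, m, m, m)
  "muuiuiumi" → prefix "mu" already present; 7 new (u, i, u, i, u, m, i)
  "mimmmmuumuu" → prefix "m" already present; 10 new (i, m, m, m, m, u, u, m, u, u)
  "imiuim" → 6 new (i, m, i, u, i, m)
  "mimmiimm" → prefix "mimm" already present; 4 new (i, i, m, m)
  "mmimi" → prefix "m" already present; 4 new (m, i, m, i)
  "iuummmmi" → prefix "i" already present; 7 new (u, u, m, m, m, m, i)
  "uuumii" → prefix "u" already present; 5 new (u, u, m, i, i)
  "umiiiim" → prefix "u" already present; 6 new (m, i, i, i, i, m)
  "umui" → prefix "um" already present; 2 new (u, i)
  "umimmimiii" → prefix "umi" already present; 7 new (m, m, i, m, i, i, i)
  "iiuiimimi" → prefix "i" already present; 8 new (i, u, i, i, m, i, m, i)
  "mmmuim" → prefix "mm" already present; 4 new (m, u, i, m)
  "uuuumimu" → prefix "uuu" already present; 5 new (u, m, i, m, u)
Total nodes = 11 + 5 + 7 + 10 + 6 + 4 + 4 + 7 + 5 + 6 + 2 + 7 + 8 + 4 + 5 = 91

91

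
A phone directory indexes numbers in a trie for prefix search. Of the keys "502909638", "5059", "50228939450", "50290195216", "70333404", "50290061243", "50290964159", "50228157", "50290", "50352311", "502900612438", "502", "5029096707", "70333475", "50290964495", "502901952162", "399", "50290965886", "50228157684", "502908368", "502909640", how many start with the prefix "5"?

Walk to "5"; the words in its subtree are exactly those with that prefix.
Matches: "502", "50228157", "50228157684", "50228939450", "50290", "50290061243", "502900612438", "50290195216", "502901952162", "502908368", "502909638", "502909640", "50290964159", "50290964495", "50290965886", "5029096707", "50352311", "5059"
Count: 18

18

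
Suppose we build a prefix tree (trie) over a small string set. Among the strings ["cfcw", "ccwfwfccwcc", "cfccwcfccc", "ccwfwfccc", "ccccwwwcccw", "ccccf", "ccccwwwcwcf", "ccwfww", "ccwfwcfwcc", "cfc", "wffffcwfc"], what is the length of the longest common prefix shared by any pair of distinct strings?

8

Look for the deepest trie node that still has at least two words in its subtree.
e.g. "ccccwwwcccw" and "ccccwwwcwcf" share the prefix "ccccwwwc" of length 8; no pair shares a longer one.
Longest shared-prefix length: 8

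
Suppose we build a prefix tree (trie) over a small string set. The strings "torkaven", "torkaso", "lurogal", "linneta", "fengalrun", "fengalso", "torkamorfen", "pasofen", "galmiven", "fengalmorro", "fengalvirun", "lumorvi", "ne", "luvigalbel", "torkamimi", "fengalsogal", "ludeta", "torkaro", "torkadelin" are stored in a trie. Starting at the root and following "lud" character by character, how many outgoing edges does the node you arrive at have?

1

The children of the "lud" node are the distinct next characters among strings starting with "lud".
Characters that immediately follow "lud" among the stored strings: {e}.
That node has 1 child edge.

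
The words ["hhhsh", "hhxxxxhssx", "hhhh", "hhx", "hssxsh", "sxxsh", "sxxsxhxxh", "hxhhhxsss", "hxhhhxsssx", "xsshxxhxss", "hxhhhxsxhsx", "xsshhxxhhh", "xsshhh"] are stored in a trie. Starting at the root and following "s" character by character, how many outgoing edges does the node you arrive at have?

Follow the path "s" to its node, then look at its outgoing edges.
Distinct next characters after "s": x.
That node has 1 child edge.

1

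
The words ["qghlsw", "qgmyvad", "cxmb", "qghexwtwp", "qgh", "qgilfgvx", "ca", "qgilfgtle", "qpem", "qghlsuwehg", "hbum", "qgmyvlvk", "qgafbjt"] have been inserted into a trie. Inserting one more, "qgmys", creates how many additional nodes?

Walking "qgmys" from the root, the first 4 characters ("qgmy") follow existing edges; "s" is the first miss.
Each of the 1 remaining characters creates one node.

1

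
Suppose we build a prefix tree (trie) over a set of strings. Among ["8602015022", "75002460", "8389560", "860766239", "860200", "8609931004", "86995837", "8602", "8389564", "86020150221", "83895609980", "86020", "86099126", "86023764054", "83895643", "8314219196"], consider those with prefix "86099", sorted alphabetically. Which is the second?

8609931004

DFS of the "86099" subtree visits, in order: "86099126", "8609931004"
The 2nd is 8609931004.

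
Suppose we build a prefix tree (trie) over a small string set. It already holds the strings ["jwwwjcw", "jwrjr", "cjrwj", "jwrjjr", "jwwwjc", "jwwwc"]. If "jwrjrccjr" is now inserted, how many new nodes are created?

4

"jwrjr" is already a path in the trie; the remaining "ccjr" must be added.
New nodes needed: |"jwrjrccjr"| − 5 = 9 − 5 = 4.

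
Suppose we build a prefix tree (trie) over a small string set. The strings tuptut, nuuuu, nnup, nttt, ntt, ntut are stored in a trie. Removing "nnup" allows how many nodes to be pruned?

3

Walk "nnup" from the leaf back toward the root, removing each node that no remaining word uses.
The suffix "nup" (3 nodes) is used only by "nnup"; the node for "n" still has the child "u", so pruning stops there.
Nodes removed: 3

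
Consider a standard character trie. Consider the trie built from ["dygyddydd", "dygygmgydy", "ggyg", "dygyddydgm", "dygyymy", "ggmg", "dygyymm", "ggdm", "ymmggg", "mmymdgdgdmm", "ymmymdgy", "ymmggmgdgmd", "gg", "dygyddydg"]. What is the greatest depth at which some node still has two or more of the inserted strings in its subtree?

Look for the deepest trie node that still has at least two words in its subtree.
"dygyddydg" and "dygyddydgm" agree on "dygyddydg" (9 characters) before diverging; nothing deeper is shared.
Longest shared-prefix length: 9

9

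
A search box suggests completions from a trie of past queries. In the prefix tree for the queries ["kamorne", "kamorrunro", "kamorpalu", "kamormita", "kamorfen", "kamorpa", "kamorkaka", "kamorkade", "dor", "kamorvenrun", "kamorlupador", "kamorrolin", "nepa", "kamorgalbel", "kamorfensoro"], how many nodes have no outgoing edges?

13

Leaves are exactly the stored words that no other stored word extends.
Those words: "dor", "kamorfensoro", "kamorgalbel", "kamorkade", "kamorkaka", "kamorlupador", "kamormita", "kamorne", "kamorpalu", "kamorrolin", "kamorrunro", "kamorvenrun", "nepa"
Leaf count: 13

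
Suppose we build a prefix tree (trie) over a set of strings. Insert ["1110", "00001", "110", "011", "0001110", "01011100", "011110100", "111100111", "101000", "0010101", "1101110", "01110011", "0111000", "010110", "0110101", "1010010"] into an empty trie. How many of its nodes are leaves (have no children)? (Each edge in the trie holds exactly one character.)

14

A leaf is a node with no children — equivalently, the end of a word that is not a proper prefix of any other stored word.
Those words: "00001", "0001110", "0010101", "010110", "01011100", "0110101", "0111000", "01110011", "011110100", "101000", "1010010", "1101110", "1110", "111100111"
Leaf count: 14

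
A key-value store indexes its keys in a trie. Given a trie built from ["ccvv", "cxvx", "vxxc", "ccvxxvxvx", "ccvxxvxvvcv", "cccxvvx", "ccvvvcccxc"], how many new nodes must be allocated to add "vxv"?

Walking "vxv" from the root, the first 2 characters ("vx") follow existing edges; "v" is the first miss.
Each of the 1 remaining characters creates one node.

1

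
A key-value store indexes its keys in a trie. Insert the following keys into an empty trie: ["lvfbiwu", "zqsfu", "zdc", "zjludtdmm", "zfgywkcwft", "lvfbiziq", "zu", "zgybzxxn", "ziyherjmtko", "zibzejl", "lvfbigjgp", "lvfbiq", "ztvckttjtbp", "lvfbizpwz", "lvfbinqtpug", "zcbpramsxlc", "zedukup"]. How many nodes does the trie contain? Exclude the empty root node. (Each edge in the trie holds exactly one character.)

97

Insert word by word; a character creates a node only if that edge doesn't already exist:
  "lvfbiwu" → 7 new (l, v, f, b, i, w, u)
  "zqsfu" → 5 new (z, q, s, f, u)
  "zdc" → prefix "z" already present; 2 new (d, c)
  "zjludtdmm" → prefix "z" already present; 8 new (j, l, u, d, t, d, m, m)
  "zfgywkcwft" → prefix "z" already present; 9 new (f, g, y, w, k, c, w, f, t)
  "lvfbiziq" → prefix "lvfbi" already present; 3 new (z, i, q)
  "zu" → prefix "z" already present; 1 new (u)
  "zgybzxxn" → prefix "z" already present; 7 new (g, y, b, z, x, x, n)
  "ziyherjmtko" → prefix "z" already present; 10 new (i, y, h, e, r, j, m, t, k, o)
  "zibzejl" → prefix "zi" already present; 5 new (b, z, e, j, l)
  "lvfbigjgp" → prefix "lvfbi" already present; 4 new (g, j, g, p)
  "lvfbiq" → prefix "lvfbi" already present; 1 new (q)
  "ztvckttjtbp" → prefix "z" already present; 10 new (t, v, c, k, t, t, j, t, b, p)
  "lvfbizpwz" → prefix "lvfbiz" already present; 3 new (p, w, z)
  "lvfbinqtpug" → prefix "lvfbi" already present; 6 new (n, q, t, p, u, g)
  "zcbpramsxlc" → prefix "z" already present; 10 new (c, b, p, r, a, m, s, x, l, c)
  "zedukup" → prefix "z" already present; 6 new (e, d, u, k, u, p)
Total nodes = 7 + 5 + 2 + 8 + 9 + 3 + 1 + 7 + 10 + 5 + 4 + 1 + 10 + 3 + 6 + 10 + 6 = 97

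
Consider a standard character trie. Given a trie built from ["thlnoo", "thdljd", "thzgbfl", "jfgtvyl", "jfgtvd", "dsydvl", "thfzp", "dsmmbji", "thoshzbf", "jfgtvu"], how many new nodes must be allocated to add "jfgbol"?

3

The longest prefix of "jfgbol" already in the trie is "jfg" (length 3).
New nodes needed: |"jfgbol"| − 3 = 6 − 3 = 3.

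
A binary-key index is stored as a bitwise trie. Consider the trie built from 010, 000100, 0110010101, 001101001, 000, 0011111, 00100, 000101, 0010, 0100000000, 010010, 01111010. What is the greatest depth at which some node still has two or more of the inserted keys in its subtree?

Equivalently: take the maximum, over all pairs, of their longest common prefix length.
"000100" and "000101" agree on "00010" (5 characters) before diverging; nothing deeper is shared.
Longest shared-prefix length: 5

5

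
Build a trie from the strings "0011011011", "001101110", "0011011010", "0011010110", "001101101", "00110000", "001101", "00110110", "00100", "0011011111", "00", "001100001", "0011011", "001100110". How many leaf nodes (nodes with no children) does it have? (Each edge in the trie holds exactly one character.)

Leaves are exactly the stored words that no other stored word extends.
Those words: "00100", "001100001", "001100110", "0011010110", "0011011010", "0011011011", "001101110", "0011011111"
Leaf count: 8

8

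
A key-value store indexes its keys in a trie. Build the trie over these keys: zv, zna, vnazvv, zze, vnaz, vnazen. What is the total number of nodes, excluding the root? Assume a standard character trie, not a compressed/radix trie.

Count nodes per top-level branch (shared prefixes stored once):
  'v'-branch (vnaz, vnazen, vnazvv): 8 nodes
  'z'-branch (zna, zv, zze): 6 nodes
Sum: 14

14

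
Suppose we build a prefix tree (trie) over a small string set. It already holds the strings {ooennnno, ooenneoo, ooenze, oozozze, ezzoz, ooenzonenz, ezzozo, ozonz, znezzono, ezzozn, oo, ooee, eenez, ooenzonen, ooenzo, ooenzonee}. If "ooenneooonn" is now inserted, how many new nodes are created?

3

Walking "ooenneooonn" from the root, the first 8 characters ("ooenneoo") follow existing edges; "o" is the first miss.
New nodes needed: |"ooenneooonn"| − 8 = 11 − 8 = 3.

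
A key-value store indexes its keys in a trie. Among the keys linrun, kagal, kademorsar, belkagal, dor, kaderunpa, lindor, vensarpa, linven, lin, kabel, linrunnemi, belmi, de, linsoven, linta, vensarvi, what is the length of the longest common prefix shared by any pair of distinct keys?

6

Equivalently: take the maximum, over all pairs, of their longest common prefix length.
e.g. "linrun" and "linrunnemi" share the prefix "linrun" of length 6; no pair shares a longer one.
Longest shared-prefix length: 6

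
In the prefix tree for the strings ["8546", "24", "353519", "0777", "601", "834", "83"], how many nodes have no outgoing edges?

6

A leaf is a node with no children — equivalently, the end of a word that is not a proper prefix of any other stored word.
Those words: "0777", "24", "353519", "601", "834", "8546"
Leaf count: 6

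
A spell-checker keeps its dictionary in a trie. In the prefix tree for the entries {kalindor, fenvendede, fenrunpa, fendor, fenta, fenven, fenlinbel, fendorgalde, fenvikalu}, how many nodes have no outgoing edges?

7

A leaf is a node with no children — equivalently, the end of a word that is not a proper prefix of any other stored word.
Those words: "fendorgalde", "fenlinbel", "fenrunpa", "fenta", "fenvendede", "fenvikalu", "kalindor"
Leaf count: 7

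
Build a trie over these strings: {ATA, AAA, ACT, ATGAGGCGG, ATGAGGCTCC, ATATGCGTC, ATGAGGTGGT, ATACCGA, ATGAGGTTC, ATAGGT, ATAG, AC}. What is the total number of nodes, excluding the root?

36

Trace insertions, counting only characters that open a new branch:
  "ATA" → 3 new (A, T, A)
  "AAA" → prefix "A" already present; 2 new (A, A)
  "ACT" → prefix "A" already present; 2 new (C, T)
  "ATGAGGCGG" → prefix "AT" already present; 7 new (G, A, G, G, C, G, G)
  "ATGAGGCTCC" → prefix "ATGAGGC" already present; 3 new (T, C, C)
  "ATATGCGTC" → prefix "ATA" already present; 6 new (T, G, C, G, T, C)
  "ATGAGGTGGT" → prefix "ATGAGG" already present; 4 new (T, G, G, T)
  "ATACCGA" → prefix "ATA" already present; 4 new (C, C, G, A)
  "ATGAGGTTC" → prefix "ATGAGGT" already present; 2 new (T, C)
  "ATAGGT" → prefix "ATA" already present; 3 new (G, G, T)
  "ATAG" → prefix "ATAG" already present; 0 new (none)
  "AC" → prefix "AC" already present; 0 new (none)
Total nodes = 3 + 2 + 2 + 7 + 3 + 6 + 4 + 4 + 2 + 3 + 0 + 0 = 36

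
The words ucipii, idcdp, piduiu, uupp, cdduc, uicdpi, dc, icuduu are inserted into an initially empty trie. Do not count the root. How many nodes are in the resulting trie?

Trie structure (* marks end of a word):
(root)
├─ c
│  └─ d
│     └─ d
│        └─ u
│           └─ c *
├─ d
│  └─ c *
├─ i
│  ├─ c
│  │  └─ u
│  │     └─ d
│  │        └─ u
│  │           └─ u *
│  └─ d
│     └─ c
│        └─ d
│           └─ p *
├─ p
│  └─ i
│     └─ d
│        └─ u
│           └─ i
│              └─ u *
└─ u
   ├─ c
   │  └─ i
   │     └─ p
   │        └─ i
   │           └─ i *
   ├─ i
   │  └─ c
   │     └─ d
   │        └─ p
   │           └─ i *
   └─ u
      └─ p
         └─ p *
Counting every labelled node above: 37.

37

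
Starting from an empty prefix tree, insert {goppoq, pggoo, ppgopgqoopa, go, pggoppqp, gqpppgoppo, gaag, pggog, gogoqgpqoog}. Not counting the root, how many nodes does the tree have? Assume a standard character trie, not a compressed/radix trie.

For each word, the new-node count is its length minus the longest prefix already in the trie:
  "goppoq" → 6 new (g, o, p, p, o, q)
  "pggoo" → 5 new (p, g, g, o, o)
  "ppgopgqoopa" → prefix "p" already present; 10 new (p, g, o, p, g, q, o, o, p, a)
  "go" → prefix "go" already present; 0 new (none)
  "pggoppqp" → prefix "pggo" already present; 4 new (p, p, q, p)
  "gqpppgoppo" → prefix "g" already present; 9 new (q, p, p, p, g, o, p, p, o)
  "gaag" → prefix "g" already present; 3 new (a, a, g)
  "pggog" → prefix "pggo" already present; 1 new (g)
  "gogoqgpqoog" → prefix "go" already present; 9 new (g, o, q, g, p, q, o, o, g)
Total nodes = 6 + 5 + 10 + 0 + 4 + 9 + 3 + 1 + 9 = 47

47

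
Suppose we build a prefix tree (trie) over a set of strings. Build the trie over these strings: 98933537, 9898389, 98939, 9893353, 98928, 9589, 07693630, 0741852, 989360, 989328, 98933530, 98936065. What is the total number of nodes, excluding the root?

38

Trie structure (* marks end of a word):
(root)
├─ 0
│  └─ 7
│     ├─ 4
│     │  └─ 1
│     │     └─ 8
│     │        └─ 5
│     │           └─ 2 *
│     └─ 6
│        └─ 9
│           └─ 3
│              └─ 6
│                 └─ 3
│                    └─ 0 *
└─ 9
   ├─ 5
   │  └─ 8
   │     └─ 9 *
   └─ 8
      └─ 9
         ├─ 2
         │  └─ 8 *
         ├─ 3
         │  ├─ 2
         │  │  └─ 8 *
         │  ├─ 3
         │  │  └─ 5
         │  │     └─ 3 *
         │  │        ├─ 0 *
         │  │        └─ 7 *
         │  ├─ 6
         │  │  └─ 0 *
         │  │     └─ 6
         │  │        └─ 5 *
         │  └─ 9 *
         └─ 8
            └─ 3
               └─ 8
                  └─ 9 *
Counting every labelled node above: 38.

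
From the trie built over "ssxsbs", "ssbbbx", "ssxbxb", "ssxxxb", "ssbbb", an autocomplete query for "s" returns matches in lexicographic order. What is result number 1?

ssbbb

Filter for "s…" and sort: "ssbbb", "ssbbbx", "ssxbxb", "ssxsbs", "ssxxxb"
The 1st is ssbbb.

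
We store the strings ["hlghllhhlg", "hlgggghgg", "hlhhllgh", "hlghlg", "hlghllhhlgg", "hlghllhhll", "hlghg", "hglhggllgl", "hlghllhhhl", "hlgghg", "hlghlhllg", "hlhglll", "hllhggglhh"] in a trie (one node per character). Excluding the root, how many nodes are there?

55

For each word, the new-node count is its length minus the longest prefix already in the trie:
  "hlghllhhlg" → 10 new (h, l, g, h, l, l, h, h, l, g)
  "hlgggghgg" → prefix "hlg" already present; 6 new (g, g, g, h, g, g)
  "hlhhllgh" → prefix "hl" already present; 6 new (h, h, l, l, g, h)
  "hlghlg" → prefix "hlghl" already present; 1 new (g)
  "hlghllhhlgg" → prefix "hlghllhhlg" already present; 1 new (g)
  "hlghllhhll" → prefix "hlghllhhl" already present; 1 new (l)
  "hlghg" → prefix "hlgh" already present; 1 new (g)
  "hglhggllgl" → prefix "h" already present; 9 new (g, l, h, g, g, l, l, g, l)
  "hlghllhhhl" → prefix "hlghllhh" already present; 2 new (h, l)
  "hlgghg" → prefix "hlgg" already present; 2 new (h, g)
  "hlghlhllg" → prefix "hlghl" already present; 4 new (h, l, l, g)
  "hlhglll" → prefix "hlh" already present; 4 new (g, l, l, l)
  "hllhggglhh" → prefix "hl" already present; 8 new (l, h, g, g, g, l, h, h)
Total nodes = 10 + 6 + 6 + 1 + 1 + 1 + 1 + 9 + 2 + 2 + 4 + 4 + 8 = 55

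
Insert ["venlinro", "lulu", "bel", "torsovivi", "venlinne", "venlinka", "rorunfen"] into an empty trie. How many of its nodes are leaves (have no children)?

7

A leaf is a node with no children — equivalently, the end of a word that is not a proper prefix of any other stored word.
Those words: "bel", "lulu", "rorunfen", "torsovivi", "venlinka", "venlinne", "venlinro"
Leaf count: 7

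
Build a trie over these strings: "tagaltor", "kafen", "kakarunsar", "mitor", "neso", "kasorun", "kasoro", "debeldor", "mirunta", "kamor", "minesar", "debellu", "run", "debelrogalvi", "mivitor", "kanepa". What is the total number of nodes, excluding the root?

Trace insertions, counting only characters that open a new branch:
  "tagaltor" → 8 new (t, a, g, a, l, t, o, r)
  "kafen" → 5 new (k, a, f, e, n)
  "kakarunsar" → prefix "ka" already present; 8 new (k, a, r, u, n, s, a, r)
  "mitor" → 5 new (m, i, t, o, r)
  "neso" → 4 new (n, e, s, o)
  "kasorun" → prefix "ka" already present; 5 new (s, o, r, u, n)
  "kasoro" → prefix "kasor" already present; 1 new (o)
  "debeldor" → 8 new (d, e, b, e, l, d, o, r)
  "mirunta" → prefix "mi" already present; 5 new (r, u, n, t, a)
  "kamor" → prefix "ka" already present; 3 new (m, o, r)
  "minesar" → prefix "mi" already present; 5 new (n, e, s, a, r)
  "debellu" → prefix "debel" already present; 2 new (l, u)
  "run" → 3 new (r, u, n)
  "debelrogalvi" → prefix "debel" already present; 7 new (r, o, g, a, l, v, i)
  "mivitor" → prefix "mi" already present; 5 new (v, i, t, o, r)
  "kanepa" → prefix "ka" already present; 4 new (n, e, p, a)
Total nodes = 8 + 5 + 8 + 5 + 4 + 5 + 1 + 8 + 5 + 3 + 5 + 2 + 3 + 7 + 5 + 4 = 78

78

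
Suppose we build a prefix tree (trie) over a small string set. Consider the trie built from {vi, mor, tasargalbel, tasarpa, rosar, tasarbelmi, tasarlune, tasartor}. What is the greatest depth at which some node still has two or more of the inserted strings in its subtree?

The deepest shared node is where two words last agree before diverging.
"tasarbelmi" and "tasargalbel" agree on "tasar" (5 characters) before diverging; nothing deeper is shared.
Longest shared-prefix length: 5

5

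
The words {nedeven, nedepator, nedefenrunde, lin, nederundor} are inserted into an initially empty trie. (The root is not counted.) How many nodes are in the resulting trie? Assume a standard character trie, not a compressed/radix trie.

Trie structure (* marks end of a word):
(root)
├─ l
│  └─ i
│     └─ n *
└─ n
   └─ e
      └─ d
         └─ e
            ├─ f
            │  └─ e
            │     └─ n
            │        └─ r
            │           └─ u
            │              └─ n
            │                 └─ d
            │                    └─ e *
            ├─ p
            │  └─ a
            │     └─ t
            │        └─ o
            │           └─ r *
            ├─ r
            │  └─ u
            │     └─ n
            │        └─ d
            │           └─ o
            │              └─ r *
            └─ v
               └─ e
                  └─ n *
Counting every labelled node above: 29.

29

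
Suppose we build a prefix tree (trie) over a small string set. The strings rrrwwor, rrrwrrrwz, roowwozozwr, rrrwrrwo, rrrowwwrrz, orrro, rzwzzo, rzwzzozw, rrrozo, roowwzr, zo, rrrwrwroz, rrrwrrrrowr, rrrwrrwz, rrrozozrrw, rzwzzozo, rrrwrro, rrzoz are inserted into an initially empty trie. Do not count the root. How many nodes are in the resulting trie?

Trace insertions, counting only characters that open a new branch:
  "rrrwwor" → 7 new (r, r, r, w, w, o, r)
  "rrrwrrrwz" → prefix "rrrw" already present; 5 new (r, r, r, w, z)
  "roowwozozwr" → prefix "r" already present; 10 new (o, o, w, w, o, z, o, z, w, r)
  "rrrwrrwo" → prefix "rrrwrr" already present; 2 new (w, o)
  "rrrowwwrrz" → prefix "rrr" already present; 7 new (o, w, w, w, r, r, z)
  "orrro" → 5 new (o, r, r, r, o)
  "rzwzzo" → prefix "r" already present; 5 new (z, w, z, z, o)
  "rzwzzozw" → prefix "rzwzzo" already present; 2 new (z, w)
  "rrrozo" → prefix "rrro" already present; 2 new (z, o)
  "roowwzr" → prefix "rooww" already present; 2 new (z, r)
  "zo" → 2 new (z, o)
  "rrrwrwroz" → prefix "rrrwr" already present; 4 new (w, r, o, z)
  "rrrwrrrrowr" → prefix "rrrwrrr" already present; 4 new (r, o, w, r)
  "rrrwrrwz" → prefix "rrrwrrw" already present; 1 new (z)
  "rrrozozrrw" → prefix "rrrozo" already present; 4 new (z, r, r, w)
  "rzwzzozo" → prefix "rzwzzoz" already present; 1 new (o)
  "rrrwrro" → prefix "rrrwrr" already present; 1 new (o)
  "rrzoz" → prefix "rr" already present; 3 new (z, o, z)
Total nodes = 7 + 5 + 10 + 2 + 7 + 5 + 5 + 2 + 2 + 2 + 2 + 4 + 4 + 1 + 4 + 1 + 1 + 3 = 67

67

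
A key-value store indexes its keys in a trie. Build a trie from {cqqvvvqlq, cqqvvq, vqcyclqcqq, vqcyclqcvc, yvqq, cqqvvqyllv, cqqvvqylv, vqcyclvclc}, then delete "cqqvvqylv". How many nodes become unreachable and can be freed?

1

After clearing the end-marker at "cqqvvqylv", prune upward until reaching a node still needed by another word.
The suffix "v" (1 node) is used only by "cqqvvqylv"; the node for "cqqvvqyl" still has the child "l", so pruning stops there.
Nodes removed: 1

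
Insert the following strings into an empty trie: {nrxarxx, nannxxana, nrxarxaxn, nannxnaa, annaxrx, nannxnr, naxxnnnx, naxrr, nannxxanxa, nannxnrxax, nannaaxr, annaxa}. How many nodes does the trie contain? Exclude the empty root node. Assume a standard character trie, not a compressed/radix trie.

For each word, the new-node count is its length minus the longest prefix already in the trie:
  "nrxarxx" → 7 new (n, r, x, a, r, x, x)
  "nannxxana" → prefix "n" already present; 8 new (a, n, n, x, x, a, n, a)
  "nrxarxaxn" → prefix "nrxarx" already present; 3 new (a, x, n)
  "nannxnaa" → prefix "nannx" already present; 3 new (n, a, a)
  "annaxrx" → 7 new (a, n, n, a, x, r, x)
  "nannxnr" → prefix "nannxn" already present; 1 new (r)
  "naxxnnnx" → prefix "na" already present; 6 new (x, x, n, n, n, x)
  "naxrr" → prefix "nax" already present; 2 new (r, r)
  "nannxxanxa" → prefix "nannxxan" already present; 2 new (x, a)
  "nannxnrxax" → prefix "nannxnr" already present; 3 new (x, a, x)
  "nannaaxr" → prefix "nann" already present; 4 new (a, a, x, r)
  "annaxa" → prefix "annax" already present; 1 new (a)
Total nodes = 7 + 8 + 3 + 3 + 7 + 1 + 6 + 2 + 2 + 3 + 4 + 1 = 47

47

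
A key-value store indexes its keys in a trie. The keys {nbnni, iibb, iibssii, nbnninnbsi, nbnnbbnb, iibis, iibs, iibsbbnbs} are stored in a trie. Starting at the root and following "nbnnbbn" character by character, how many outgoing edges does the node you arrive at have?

Follow the path "nbnnbbn" to its node, then look at its outgoing edges.
Characters that immediately follow "nbnnbbn" among the stored strings: {b}.
That node has 1 child edge.

1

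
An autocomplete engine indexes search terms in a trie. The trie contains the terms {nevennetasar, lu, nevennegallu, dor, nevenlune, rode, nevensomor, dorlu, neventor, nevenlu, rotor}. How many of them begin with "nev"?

Traverse to the node for "nev", then collect every word in that subtree.
Matches: "nevenlu", "nevenlune", "nevennegallu", "nevennetasar", "nevensomor", "neventor"
Count: 6

6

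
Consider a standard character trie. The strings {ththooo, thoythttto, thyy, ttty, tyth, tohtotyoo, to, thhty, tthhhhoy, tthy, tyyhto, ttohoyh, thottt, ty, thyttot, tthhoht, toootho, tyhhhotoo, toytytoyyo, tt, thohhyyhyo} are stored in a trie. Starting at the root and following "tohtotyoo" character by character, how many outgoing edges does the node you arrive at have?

Follow the path "tohtotyoo" to its node, then look at its outgoing edges.
No stored string extends past "tohtotyoo".
That node has 0 child edges.

0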